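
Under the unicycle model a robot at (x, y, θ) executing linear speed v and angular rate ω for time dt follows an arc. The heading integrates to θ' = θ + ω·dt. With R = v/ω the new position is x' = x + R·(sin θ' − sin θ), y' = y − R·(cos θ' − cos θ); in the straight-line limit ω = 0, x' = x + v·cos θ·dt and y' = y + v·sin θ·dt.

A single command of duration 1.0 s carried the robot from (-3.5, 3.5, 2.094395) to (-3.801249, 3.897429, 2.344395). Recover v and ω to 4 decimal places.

Δθ = 2.344395 − 2.094395 = 0.250000
ω = Δθ/dt = 0.250000/1.0 = 0.2500
R = −Δy/(cos θ' − cos θ) = 2.0000
v = R·ω = 2.0000·0.2500 = 0.5000

v = 0.5000, ω = 0.2500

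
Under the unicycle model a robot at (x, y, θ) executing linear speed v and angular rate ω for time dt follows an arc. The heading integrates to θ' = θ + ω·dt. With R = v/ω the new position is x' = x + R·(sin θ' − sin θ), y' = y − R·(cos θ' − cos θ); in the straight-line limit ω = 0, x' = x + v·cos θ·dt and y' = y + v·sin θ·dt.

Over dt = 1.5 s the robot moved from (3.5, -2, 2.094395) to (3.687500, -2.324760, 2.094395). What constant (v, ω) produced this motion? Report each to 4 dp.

Δθ = 2.094395 − 2.094395 = 0.000000
ω = Δθ/dt = 0.000000/1.5 = 0.0000
ω = 0 → v = (Δx·cos θ + Δy·sin θ)/dt = -0.2500

v = -0.2500, ω = 0.0000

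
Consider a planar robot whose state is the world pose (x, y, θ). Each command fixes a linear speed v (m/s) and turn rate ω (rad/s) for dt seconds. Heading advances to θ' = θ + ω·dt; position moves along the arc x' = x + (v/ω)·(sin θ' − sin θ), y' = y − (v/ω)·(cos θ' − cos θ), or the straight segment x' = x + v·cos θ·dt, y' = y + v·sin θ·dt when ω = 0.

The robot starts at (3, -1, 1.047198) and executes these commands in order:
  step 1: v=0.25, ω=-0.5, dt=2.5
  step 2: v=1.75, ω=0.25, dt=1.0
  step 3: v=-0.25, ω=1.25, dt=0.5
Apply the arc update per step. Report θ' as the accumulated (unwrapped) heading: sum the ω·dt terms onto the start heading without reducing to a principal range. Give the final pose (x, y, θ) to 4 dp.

step 1: θ'=-0.2028 (R=-0.5000) → pose (3.5337, -0.7602, -0.2028)
step 2: θ'=0.0472 (R=7.0000) → pose (5.2739, -0.8959, 0.0472)
step 3: θ'=0.6722 (R=-0.2000) → pose (5.1588, -0.9392, 0.6722)

(5.1588, -0.9392, 0.6722)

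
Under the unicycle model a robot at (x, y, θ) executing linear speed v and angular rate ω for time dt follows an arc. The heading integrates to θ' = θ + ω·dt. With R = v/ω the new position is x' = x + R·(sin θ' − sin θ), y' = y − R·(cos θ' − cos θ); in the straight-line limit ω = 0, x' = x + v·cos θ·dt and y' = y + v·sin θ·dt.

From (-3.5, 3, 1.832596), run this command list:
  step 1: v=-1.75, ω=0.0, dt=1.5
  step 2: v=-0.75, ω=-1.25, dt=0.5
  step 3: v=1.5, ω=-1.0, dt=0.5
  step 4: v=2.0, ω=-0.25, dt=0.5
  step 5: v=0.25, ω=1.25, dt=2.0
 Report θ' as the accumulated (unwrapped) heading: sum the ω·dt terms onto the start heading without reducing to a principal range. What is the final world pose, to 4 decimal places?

(-1.7119, 1.6705, 3.0826)

step 1: θ'=1.8326 (straight) → pose (-2.8206, 0.4644, 1.8326)
step 2: θ'=1.2076 (R=0.6000) → pose (-2.8393, 0.0960, 1.2076)
step 3: θ'=0.7076 (R=-1.5000) → pose (-2.4122, 0.7030, 0.7076)
step 4: θ'=0.5826 (R=-8.0000) → pose (-1.6136, 1.3039, 0.5826)
step 5: θ'=3.0826 (R=0.2000) → pose (-1.7119, 1.6705, 3.0826)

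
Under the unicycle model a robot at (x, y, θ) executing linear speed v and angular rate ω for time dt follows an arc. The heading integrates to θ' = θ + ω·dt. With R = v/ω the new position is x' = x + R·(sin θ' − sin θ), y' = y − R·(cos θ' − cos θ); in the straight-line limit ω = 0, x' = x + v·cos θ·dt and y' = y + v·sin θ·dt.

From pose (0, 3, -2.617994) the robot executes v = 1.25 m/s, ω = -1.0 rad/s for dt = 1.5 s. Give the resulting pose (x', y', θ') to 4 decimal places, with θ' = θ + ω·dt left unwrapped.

(-1.6606, 3.3825, -4.1180)

θ' = -2.6180 + -1.0·1.5 = -4.1180
R = v/ω = 1.25/-1.0 = -1.2500
x' = 0 + -1.2500·(sin -4.1180 − sin -2.6180) = -1.6606
y' = 3 − -1.2500·(cos -4.1180 − cos -2.6180) = 3.3825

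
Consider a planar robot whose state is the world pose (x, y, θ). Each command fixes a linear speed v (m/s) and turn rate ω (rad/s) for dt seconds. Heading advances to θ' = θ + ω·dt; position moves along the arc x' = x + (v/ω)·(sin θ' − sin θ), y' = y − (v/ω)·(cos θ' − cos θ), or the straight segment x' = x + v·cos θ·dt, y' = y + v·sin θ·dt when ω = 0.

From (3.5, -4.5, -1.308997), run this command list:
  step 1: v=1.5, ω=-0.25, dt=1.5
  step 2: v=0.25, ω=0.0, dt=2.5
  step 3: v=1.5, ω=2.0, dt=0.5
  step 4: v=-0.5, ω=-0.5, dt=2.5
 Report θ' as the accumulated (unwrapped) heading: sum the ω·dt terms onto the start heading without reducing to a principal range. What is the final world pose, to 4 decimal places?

(3.5639, -6.8874, -1.9340)

step 1: θ'=-1.6840 (R=-6.0000) → pose (3.6660, -6.7307, -1.6840)
step 2: θ'=-1.6840 (straight) → pose (3.5954, -7.3517, -1.6840)
step 3: θ'=-0.6840 (R=0.7500) → pose (3.8667, -8.0177, -0.6840)
step 4: θ'=-1.9340 (R=1.0000) → pose (3.5639, -6.8874, -1.9340)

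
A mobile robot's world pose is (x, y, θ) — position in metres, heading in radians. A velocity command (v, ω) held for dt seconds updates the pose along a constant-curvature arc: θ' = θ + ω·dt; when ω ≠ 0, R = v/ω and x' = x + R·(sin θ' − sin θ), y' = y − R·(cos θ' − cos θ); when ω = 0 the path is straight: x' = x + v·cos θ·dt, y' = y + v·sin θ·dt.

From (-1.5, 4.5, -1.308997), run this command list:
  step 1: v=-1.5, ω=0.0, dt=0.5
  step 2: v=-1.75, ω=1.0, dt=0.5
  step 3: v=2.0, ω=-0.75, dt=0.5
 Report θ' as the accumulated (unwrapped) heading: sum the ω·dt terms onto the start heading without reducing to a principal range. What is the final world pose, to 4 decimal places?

step 1: θ'=-1.3090 (straight) → pose (-1.6941, 5.2244, -1.3090)
step 2: θ'=-0.8090 (R=-1.7500) → pose (-2.1182, 5.9794, -0.8090)
step 3: θ'=-1.1840 (R=-2.6667) → pose (-1.5781, 5.1447, -1.1840)

(-1.5781, 5.1447, -1.1840)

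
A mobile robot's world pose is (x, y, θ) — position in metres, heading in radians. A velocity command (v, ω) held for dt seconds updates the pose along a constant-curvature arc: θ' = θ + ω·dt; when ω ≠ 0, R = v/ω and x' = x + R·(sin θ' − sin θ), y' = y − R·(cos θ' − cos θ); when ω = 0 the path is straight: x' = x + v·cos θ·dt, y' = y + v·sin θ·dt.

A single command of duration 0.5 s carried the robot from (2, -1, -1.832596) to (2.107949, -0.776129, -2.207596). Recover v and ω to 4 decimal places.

v = -0.5000, ω = -0.7500

Δθ = -2.207596 − -1.832596 = -0.375000
ω = Δθ/dt = -0.375000/0.5 = -0.7500
R = −Δy/(cos θ' − cos θ) = 0.6667
v = R·ω = 0.6667·-0.7500 = -0.5000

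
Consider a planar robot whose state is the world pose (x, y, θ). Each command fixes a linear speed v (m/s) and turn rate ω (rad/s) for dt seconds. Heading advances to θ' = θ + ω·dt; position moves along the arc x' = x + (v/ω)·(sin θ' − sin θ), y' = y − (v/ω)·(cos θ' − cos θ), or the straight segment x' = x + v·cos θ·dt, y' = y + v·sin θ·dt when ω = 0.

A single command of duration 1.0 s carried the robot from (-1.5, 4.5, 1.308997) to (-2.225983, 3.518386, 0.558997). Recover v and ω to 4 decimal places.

v = -1.2500, ω = -0.7500

Δθ = 0.558997 − 1.308997 = -0.750000
ω = Δθ/dt = -0.750000/1.0 = -0.7500
R = −Δy/(cos θ' − cos θ) = 1.6667
v = R·ω = 1.6667·-0.7500 = -1.2500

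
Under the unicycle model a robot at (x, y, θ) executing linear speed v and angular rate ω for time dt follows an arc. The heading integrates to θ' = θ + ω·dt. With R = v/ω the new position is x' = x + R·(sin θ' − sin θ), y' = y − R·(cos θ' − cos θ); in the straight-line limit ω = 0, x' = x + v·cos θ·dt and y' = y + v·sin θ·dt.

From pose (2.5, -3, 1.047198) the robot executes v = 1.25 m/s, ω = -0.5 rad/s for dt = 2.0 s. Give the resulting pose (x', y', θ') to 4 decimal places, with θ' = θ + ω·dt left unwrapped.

θ' = 1.0472 + -0.5·2.0 = 0.0472
R = v/ω = 1.25/-0.5 = -2.5000
x' = 2.5 + -2.5000·(sin 0.0472 − sin 1.0472) = 4.5471
y' = -3 − -2.5000·(cos 0.0472 − cos 1.0472) = -1.7528

(4.5471, -1.7528, 0.0472)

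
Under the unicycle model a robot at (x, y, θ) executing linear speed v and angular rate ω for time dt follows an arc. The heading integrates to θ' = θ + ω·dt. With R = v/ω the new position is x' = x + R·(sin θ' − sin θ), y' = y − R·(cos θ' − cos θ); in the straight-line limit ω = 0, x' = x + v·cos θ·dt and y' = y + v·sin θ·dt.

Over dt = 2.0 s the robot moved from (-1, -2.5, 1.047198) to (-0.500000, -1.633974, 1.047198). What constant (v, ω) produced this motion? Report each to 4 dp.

v = 0.5000, ω = 0.0000

Δθ = 1.047198 − 1.047198 = 0.000000
ω = Δθ/dt = 0.000000/2.0 = 0.0000
ω = 0 → v = (Δx·cos θ + Δy·sin θ)/dt = 0.5000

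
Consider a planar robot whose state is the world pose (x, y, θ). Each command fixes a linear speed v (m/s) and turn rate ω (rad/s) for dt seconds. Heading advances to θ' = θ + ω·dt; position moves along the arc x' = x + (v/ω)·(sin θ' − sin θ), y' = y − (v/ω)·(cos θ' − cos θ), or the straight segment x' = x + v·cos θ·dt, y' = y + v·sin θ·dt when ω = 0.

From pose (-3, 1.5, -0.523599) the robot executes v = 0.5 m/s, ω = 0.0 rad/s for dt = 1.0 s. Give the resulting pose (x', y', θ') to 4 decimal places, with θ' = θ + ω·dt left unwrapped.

(-2.5670, 1.2500, -0.5236)

θ' = -0.5236 + 0.0·1.0 = -0.5236
ω = 0 → straight: x' = -3 + 0.5·cos(-0.5236)·1.0 = -2.5670
y' = 1.5 + 0.5·sin(-0.5236)·1.0 = 1.2500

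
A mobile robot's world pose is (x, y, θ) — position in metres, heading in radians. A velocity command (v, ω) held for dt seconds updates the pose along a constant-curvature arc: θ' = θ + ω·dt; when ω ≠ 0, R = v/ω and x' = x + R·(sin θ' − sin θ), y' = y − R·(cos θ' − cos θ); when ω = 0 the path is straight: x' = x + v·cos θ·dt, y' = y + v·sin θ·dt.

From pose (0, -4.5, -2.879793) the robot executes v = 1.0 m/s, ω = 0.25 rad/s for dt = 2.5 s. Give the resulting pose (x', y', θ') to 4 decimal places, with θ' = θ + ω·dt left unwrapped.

θ' = -2.8798 + 0.25·2.5 = -2.2548
R = v/ω = 1.0/0.25 = 4.0000
x' = 0 + 4.0000·(sin -2.2548 − sin -2.8798) = -2.0649
y' = -4.5 − 4.0000·(cos -2.2548 − cos -2.8798) = -5.8361

(-2.0649, -5.8361, -2.2548)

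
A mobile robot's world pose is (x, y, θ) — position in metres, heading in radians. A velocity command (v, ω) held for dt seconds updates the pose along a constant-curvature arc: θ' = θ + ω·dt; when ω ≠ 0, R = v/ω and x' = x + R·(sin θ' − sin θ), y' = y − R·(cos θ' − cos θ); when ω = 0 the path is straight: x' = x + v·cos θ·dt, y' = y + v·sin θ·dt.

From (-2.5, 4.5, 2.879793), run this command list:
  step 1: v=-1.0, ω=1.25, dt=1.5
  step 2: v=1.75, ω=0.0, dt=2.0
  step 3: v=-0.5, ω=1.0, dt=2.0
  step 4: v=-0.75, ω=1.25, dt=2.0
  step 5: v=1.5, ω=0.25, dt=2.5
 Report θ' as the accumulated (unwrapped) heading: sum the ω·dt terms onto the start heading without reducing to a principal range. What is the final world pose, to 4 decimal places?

step 1: θ'=4.7548 (R=-0.8000) → pose (-1.4937, 5.3067, 4.7548)
step 2: θ'=4.7548 (straight) → pose (-1.3453, 1.8098, 4.7548)
step 3: θ'=6.7548 (R=-0.5000) → pose (-2.0720, 2.2340, 6.7548)
step 4: θ'=9.2548 (R=-0.6000) → pose (-1.9009, 1.1082, 9.2548)
step 5: θ'=9.8798 (R=6.0000) → pose (-5.5528, 0.5842, 9.8798)

(-5.5528, 0.5842, 9.8798)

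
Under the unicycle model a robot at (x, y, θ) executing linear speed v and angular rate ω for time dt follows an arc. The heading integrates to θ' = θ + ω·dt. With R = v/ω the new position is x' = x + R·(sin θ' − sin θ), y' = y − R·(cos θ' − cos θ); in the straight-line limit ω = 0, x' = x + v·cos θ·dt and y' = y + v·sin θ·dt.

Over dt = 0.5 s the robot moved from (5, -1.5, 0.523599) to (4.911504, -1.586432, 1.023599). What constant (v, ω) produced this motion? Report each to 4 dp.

v = -0.2500, ω = 1.0000

Δθ = 1.023599 − 0.523599 = 0.500000
ω = Δθ/dt = 0.500000/0.5 = 1.0000
R = Δx/(sin θ' − sin θ) = -0.2500
v = R·ω = -0.2500·1.0000 = -0.2500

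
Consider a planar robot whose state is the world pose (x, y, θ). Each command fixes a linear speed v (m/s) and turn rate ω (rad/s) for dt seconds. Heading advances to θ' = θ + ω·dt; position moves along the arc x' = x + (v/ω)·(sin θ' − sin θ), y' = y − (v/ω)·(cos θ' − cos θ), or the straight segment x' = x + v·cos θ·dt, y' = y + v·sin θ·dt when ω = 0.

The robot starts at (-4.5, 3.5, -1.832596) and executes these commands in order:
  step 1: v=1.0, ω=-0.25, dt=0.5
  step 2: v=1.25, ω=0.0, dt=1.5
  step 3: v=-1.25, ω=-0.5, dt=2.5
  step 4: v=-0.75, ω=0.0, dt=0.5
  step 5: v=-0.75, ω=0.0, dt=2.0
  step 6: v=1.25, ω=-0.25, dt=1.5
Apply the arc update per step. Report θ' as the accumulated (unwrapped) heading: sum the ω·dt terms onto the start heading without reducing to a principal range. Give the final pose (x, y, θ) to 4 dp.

(-2.8199, 3.1852, -3.5826)

step 1: θ'=-1.9576 (R=-4.0000) → pose (-4.6592, 3.0264, -1.9576)
step 2: θ'=-1.9576 (straight) → pose (-5.3665, 1.2899, -1.9576)
step 3: θ'=-3.2076 (R=2.5000) → pose (-2.8863, 2.8414, -3.2076)
step 4: θ'=-3.2076 (straight) → pose (-2.5121, 2.8167, -3.2076)
step 5: θ'=-3.2076 (straight) → pose (-1.0154, 2.7177, -3.2076)
step 6: θ'=-3.5826 (R=-5.0000) → pose (-2.8199, 3.1852, -3.5826)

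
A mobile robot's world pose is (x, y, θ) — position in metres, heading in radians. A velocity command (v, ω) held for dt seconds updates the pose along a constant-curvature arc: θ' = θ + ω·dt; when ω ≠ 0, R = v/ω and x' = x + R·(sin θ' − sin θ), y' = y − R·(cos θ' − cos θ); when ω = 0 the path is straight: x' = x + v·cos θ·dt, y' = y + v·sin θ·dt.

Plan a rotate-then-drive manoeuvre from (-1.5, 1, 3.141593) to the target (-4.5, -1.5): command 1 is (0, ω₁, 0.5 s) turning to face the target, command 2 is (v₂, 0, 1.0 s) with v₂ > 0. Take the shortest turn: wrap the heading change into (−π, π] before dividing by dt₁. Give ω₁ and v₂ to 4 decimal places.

heading to target = atan2(-1.5−1, -4.5−-1.5) = -2.4469
Δθ = wrap(-2.4469 − 3.1416) = 0.6947; ω₁ = Δθ/dt₁ = 1.3895
distance = √((-4.5−-1.5)² + (-1.5−1)²) = 3.9051; v₂ = distance/dt₂ = 3.9051

ω₁ = 1.3895, v₂ = 3.9051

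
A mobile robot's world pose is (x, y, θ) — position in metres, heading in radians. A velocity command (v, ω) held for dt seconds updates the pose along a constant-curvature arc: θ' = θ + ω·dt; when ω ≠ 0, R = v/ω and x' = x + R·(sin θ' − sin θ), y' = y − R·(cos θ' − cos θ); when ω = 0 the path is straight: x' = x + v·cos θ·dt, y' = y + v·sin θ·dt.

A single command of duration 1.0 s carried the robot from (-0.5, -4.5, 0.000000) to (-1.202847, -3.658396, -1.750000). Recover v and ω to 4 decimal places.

v = -1.2500, ω = -1.7500

Δθ = -1.750000 − 0.000000 = -1.750000
ω = Δθ/dt = -1.750000/1.0 = -1.7500
R = −Δy/(cos θ' − cos θ) = 0.7143
v = R·ω = 0.7143·-1.7500 = -1.2500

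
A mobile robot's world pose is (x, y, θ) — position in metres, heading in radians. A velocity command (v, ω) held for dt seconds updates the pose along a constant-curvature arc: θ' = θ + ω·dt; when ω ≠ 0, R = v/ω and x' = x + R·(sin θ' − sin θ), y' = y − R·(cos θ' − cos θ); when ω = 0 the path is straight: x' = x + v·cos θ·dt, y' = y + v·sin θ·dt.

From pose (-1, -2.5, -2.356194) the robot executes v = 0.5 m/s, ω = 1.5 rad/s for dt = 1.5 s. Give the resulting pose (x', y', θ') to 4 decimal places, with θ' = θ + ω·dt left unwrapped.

θ' = -2.3562 + 1.5·1.5 = -0.1062
R = v/ω = 0.5/1.5 = 0.3333
x' = -1 + 0.3333·(sin -0.1062 − sin -2.3562) = -0.7996
y' = -2.5 − 0.3333·(cos -0.1062 − cos -2.3562) = -3.0672

(-0.7996, -3.0672, -0.1062)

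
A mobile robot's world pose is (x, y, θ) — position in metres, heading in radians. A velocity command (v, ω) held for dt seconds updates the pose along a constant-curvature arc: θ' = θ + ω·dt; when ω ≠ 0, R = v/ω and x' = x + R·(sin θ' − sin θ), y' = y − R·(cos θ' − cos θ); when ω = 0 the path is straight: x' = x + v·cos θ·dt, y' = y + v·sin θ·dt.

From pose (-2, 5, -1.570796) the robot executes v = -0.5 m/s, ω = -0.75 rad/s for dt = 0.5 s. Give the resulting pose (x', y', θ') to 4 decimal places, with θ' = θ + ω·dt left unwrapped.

(-1.9537, 5.2442, -1.9458)

θ' = -1.5708 + -0.75·0.5 = -1.9458
R = v/ω = -0.5/-0.75 = 0.6667
x' = -2 + 0.6667·(sin -1.9458 − sin -1.5708) = -1.9537
y' = 5 − 0.6667·(cos -1.9458 − cos -1.5708) = 5.2442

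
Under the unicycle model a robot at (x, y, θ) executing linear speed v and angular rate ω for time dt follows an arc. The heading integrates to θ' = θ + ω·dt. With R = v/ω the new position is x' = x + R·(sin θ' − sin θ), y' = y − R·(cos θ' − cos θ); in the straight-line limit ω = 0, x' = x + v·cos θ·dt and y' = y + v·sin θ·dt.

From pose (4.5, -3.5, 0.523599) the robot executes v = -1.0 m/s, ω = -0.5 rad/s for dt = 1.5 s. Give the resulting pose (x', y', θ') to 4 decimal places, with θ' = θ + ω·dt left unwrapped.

θ' = 0.5236 + -0.5·1.5 = -0.2264
R = v/ω = -1.0/-0.5 = 2.0000
x' = 4.5 + 2.0000·(sin -0.2264 − sin 0.5236) = 3.0511
y' = -3.5 − 2.0000·(cos -0.2264 − cos 0.5236) = -3.7169

(3.0511, -3.7169, -0.2264)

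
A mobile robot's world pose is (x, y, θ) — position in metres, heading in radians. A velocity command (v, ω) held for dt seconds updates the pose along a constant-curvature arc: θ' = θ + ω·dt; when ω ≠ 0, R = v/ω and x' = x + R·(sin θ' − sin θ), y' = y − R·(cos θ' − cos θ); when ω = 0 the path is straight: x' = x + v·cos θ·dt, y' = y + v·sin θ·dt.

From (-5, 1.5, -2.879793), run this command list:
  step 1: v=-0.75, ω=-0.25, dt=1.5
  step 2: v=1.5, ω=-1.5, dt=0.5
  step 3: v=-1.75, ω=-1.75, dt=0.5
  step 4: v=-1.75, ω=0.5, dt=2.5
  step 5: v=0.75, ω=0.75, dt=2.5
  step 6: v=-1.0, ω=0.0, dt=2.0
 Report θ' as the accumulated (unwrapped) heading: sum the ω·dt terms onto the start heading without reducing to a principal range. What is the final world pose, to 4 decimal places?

(-3.5823, -1.2983, -1.7548)

step 1: θ'=-3.2548 (R=3.0000) → pose (-3.8847, 1.5830, -3.2548)
step 2: θ'=-4.0048 (R=-1.0000) → pose (-4.5316, 1.9266, -4.0048)
step 3: θ'=-4.8798 (R=1.0000) → pose (-4.3055, 1.1100, -4.8798)
step 4: θ'=-3.6298 (R=-3.5000) → pose (-2.4961, -2.5643, -3.6298)
step 5: θ'=-1.7548 (R=1.0000) → pose (-3.9483, -3.2645, -1.7548)
step 6: θ'=-1.7548 (straight) → pose (-3.5823, -1.2983, -1.7548)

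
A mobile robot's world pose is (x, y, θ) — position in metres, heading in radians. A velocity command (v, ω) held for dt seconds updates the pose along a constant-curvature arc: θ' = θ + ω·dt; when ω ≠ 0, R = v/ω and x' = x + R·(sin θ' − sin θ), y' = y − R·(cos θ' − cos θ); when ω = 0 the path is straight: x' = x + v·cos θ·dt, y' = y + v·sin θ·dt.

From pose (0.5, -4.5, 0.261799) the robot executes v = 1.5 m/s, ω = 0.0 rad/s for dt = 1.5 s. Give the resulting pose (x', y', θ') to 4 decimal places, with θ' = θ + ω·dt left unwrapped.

θ' = 0.2618 + 0.0·1.5 = 0.2618
ω = 0 → straight: x' = 0.5 + 1.5·cos(0.2618)·1.5 = 2.6733
y' = -4.5 + 1.5·sin(0.2618)·1.5 = -3.9177

(2.6733, -3.9177, 0.2618)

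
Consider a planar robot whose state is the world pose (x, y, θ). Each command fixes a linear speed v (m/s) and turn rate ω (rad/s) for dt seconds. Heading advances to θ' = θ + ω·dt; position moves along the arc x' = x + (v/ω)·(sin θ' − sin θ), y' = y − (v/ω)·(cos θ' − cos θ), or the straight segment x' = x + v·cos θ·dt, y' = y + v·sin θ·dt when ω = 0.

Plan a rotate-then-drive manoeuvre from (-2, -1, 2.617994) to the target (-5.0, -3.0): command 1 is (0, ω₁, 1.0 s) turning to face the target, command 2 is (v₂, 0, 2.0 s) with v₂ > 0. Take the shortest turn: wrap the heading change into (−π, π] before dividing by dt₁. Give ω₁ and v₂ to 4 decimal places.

ω₁ = 1.1116, v₂ = 1.8028

heading to target = atan2(-3−-1, -5−-2) = -2.5536
Δθ = wrap(-2.5536 − 2.6180) = 1.1116; ω₁ = Δθ/dt₁ = 1.1116
distance = √((-5−-2)² + (-3−-1)²) = 3.6056; v₂ = distance/dt₂ = 1.8028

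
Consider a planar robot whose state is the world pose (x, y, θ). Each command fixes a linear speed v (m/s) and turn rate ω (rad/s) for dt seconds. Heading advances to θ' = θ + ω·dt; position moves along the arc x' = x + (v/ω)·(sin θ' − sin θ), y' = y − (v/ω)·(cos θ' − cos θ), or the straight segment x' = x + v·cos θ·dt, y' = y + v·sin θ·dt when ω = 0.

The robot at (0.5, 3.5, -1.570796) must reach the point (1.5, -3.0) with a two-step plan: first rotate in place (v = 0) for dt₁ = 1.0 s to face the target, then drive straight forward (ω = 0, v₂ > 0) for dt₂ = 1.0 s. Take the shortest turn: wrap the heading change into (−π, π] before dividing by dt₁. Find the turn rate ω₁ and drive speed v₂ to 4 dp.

heading to target = atan2(-3−3.5, 1.5−0.5) = -1.4181
Δθ = wrap(-1.4181 − -1.5708) = 0.1526; ω₁ = Δθ/dt₁ = 0.1526
distance = √((1.5−0.5)² + (-3−3.5)²) = 6.5765; v₂ = distance/dt₂ = 6.5765

ω₁ = 0.1526, v₂ = 6.5765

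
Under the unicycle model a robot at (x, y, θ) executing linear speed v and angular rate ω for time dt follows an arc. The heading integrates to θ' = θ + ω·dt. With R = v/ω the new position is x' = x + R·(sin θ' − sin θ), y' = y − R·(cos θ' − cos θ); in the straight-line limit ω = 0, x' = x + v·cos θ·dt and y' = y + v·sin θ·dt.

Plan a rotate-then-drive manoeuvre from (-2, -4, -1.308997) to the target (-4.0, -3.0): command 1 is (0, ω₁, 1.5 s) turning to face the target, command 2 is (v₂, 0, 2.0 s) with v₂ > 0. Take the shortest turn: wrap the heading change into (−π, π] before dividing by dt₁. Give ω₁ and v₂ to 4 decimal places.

ω₁ = -1.5308, v₂ = 1.1180

heading to target = atan2(-3−-4, -4−-2) = 2.6779
Δθ = wrap(2.6779 − -1.3090) = -2.2962; ω₁ = Δθ/dt₁ = -1.5308
distance = √((-4−-2)² + (-3−-4)²) = 2.2361; v₂ = distance/dt₂ = 1.1180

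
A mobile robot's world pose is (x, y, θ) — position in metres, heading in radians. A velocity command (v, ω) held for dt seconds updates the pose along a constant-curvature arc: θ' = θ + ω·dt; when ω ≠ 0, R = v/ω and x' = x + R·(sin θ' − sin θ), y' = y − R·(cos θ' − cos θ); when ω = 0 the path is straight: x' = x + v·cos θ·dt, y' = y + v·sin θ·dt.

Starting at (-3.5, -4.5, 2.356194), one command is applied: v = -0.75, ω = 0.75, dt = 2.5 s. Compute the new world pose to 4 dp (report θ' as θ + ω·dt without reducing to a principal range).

θ' = 2.3562 + 0.75·2.5 = 4.2312
R = v/ω = -0.75/0.75 = -1.0000
x' = -3.5 + -1.0000·(sin 4.2312 − sin 2.3562) = -1.9065
y' = -4.5 − -1.0000·(cos 4.2312 − cos 2.3562) = -4.2557

(-1.9065, -4.2557, 4.2312)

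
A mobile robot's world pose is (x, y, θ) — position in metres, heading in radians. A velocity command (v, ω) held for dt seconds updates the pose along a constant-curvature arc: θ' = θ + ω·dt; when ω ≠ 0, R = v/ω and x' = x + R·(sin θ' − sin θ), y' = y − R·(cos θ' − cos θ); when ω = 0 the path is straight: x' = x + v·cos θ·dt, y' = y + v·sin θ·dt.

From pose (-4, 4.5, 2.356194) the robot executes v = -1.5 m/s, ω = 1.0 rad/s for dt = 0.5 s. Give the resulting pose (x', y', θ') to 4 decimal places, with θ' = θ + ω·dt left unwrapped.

(-3.3616, 4.1213, 2.8562)

θ' = 2.3562 + 1.0·0.5 = 2.8562
R = v/ω = -1.5/1.0 = -1.5000
x' = -4 + -1.5000·(sin 2.8562 − sin 2.3562) = -3.3616
y' = 4.5 − -1.5000·(cos 2.8562 − cos 2.3562) = 4.1213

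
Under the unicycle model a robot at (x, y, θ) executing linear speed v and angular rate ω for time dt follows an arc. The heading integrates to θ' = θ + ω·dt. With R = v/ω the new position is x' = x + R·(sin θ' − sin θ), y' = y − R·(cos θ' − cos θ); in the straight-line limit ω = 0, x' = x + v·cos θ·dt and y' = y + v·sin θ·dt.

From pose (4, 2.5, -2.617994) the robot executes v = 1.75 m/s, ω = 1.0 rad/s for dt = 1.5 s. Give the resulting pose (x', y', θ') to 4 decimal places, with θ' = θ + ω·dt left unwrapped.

θ' = -2.6180 + 1.0·1.5 = -1.1180
R = v/ω = 1.75/1.0 = 1.7500
x' = 4 + 1.7500·(sin -1.1180 − sin -2.6180) = 3.3014
y' = 2.5 − 1.7500·(cos -1.1180 − cos -2.6180) = 0.2189

(3.3014, 0.2189, -1.1180)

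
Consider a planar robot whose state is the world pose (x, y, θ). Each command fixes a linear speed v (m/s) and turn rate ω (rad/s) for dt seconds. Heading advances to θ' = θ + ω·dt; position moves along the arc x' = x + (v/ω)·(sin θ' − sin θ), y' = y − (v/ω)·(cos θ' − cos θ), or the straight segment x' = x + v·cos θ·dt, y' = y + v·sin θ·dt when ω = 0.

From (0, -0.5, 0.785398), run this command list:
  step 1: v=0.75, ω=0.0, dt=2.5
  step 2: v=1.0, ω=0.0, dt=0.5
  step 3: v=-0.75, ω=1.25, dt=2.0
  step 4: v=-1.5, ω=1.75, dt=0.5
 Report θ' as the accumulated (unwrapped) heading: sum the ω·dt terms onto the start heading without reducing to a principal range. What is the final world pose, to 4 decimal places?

(2.7966, 0.5601, 4.1604)

step 1: θ'=0.7854 (straight) → pose (1.3258, 0.8258, 0.7854)
step 2: θ'=0.7854 (straight) → pose (1.6794, 1.1794, 0.7854)
step 3: θ'=3.2854 (R=-0.6000) → pose (2.1896, 0.1613, 3.2854)
step 4: θ'=4.1604 (R=-0.8571) → pose (2.7966, 0.5601, 4.1604)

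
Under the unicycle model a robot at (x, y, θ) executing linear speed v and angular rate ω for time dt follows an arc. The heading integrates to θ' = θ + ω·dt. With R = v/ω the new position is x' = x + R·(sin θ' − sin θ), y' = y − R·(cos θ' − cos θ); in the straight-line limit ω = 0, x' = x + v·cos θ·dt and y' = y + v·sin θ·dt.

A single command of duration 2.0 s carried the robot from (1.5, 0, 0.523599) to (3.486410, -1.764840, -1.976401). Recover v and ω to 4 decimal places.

v = 1.7500, ω = -1.2500

Δθ = -1.976401 − 0.523599 = -2.500000
ω = Δθ/dt = -2.500000/2.0 = -1.2500
R = Δx/(sin θ' − sin θ) = -1.4000
v = R·ω = -1.4000·-1.2500 = 1.7500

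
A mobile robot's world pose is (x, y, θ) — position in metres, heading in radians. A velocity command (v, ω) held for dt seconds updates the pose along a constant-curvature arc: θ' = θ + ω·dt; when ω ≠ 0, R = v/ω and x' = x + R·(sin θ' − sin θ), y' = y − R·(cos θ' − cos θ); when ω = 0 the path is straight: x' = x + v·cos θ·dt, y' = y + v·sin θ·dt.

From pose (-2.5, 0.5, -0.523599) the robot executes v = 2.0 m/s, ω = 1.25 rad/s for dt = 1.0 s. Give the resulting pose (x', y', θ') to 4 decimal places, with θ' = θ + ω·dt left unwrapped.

(-0.6373, 0.6895, 0.7264)

θ' = -0.5236 + 1.25·1.0 = 0.7264
R = v/ω = 2.0/1.25 = 1.6000
x' = -2.5 + 1.6000·(sin 0.7264 − sin -0.5236) = -0.6373
y' = 0.5 − 1.6000·(cos 0.7264 − cos -0.5236) = 0.6895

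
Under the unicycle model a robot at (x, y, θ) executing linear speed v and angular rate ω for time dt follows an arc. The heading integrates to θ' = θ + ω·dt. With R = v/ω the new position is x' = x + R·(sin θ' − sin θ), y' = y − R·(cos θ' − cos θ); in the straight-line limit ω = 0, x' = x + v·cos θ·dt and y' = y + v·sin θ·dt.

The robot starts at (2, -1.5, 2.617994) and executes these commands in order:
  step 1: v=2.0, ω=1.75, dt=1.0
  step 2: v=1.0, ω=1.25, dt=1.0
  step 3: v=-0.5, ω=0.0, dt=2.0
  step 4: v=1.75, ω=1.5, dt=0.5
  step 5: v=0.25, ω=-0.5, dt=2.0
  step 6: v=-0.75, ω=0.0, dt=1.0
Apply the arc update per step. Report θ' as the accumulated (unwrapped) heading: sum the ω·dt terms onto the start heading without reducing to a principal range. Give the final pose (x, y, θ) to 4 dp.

step 1: θ'=4.3680 (R=1.1429) → pose (0.3528, -2.1039, 4.3680)
step 2: θ'=5.6180 (R=0.8000) → pose (0.6121, -3.0034, 5.6180)
step 3: θ'=5.6180 (straight) → pose (-0.1747, -2.3862, 5.6180)
step 4: θ'=6.3680 (R=1.1667) → pose (0.6442, -2.6308, 6.3680)
step 5: θ'=5.3680 (R=-0.5000) → pose (1.0829, -2.8241, 5.3680)
step 6: θ'=5.3680 (straight) → pose (0.6256, -2.2296, 5.3680)

(0.6256, -2.2296, 5.3680)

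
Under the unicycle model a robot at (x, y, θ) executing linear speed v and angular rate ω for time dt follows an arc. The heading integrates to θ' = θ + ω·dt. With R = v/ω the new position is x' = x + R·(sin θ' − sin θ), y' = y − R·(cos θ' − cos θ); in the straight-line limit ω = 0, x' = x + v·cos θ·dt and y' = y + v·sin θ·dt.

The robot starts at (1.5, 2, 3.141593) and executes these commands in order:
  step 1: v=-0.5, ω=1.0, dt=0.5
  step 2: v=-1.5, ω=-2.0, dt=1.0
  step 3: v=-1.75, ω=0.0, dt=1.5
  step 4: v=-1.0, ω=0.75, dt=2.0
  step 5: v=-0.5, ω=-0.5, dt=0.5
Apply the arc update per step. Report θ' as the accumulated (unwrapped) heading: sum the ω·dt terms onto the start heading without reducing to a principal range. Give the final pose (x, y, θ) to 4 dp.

(4.6105, -2.4325, 2.8916)

step 1: θ'=3.6416 (R=-0.5000) → pose (1.7397, 2.0612, 3.6416)
step 2: θ'=1.6416 (R=0.7500) → pose (2.8474, 1.4561, 1.6416)
step 3: θ'=1.6416 (straight) → pose (3.0331, -1.1623, 1.6416)
step 4: θ'=3.1416 (R=-1.3333) → pose (4.3631, -2.4014, 3.1416)
step 5: θ'=2.8916 (R=1.0000) → pose (4.6105, -2.4325, 2.8916)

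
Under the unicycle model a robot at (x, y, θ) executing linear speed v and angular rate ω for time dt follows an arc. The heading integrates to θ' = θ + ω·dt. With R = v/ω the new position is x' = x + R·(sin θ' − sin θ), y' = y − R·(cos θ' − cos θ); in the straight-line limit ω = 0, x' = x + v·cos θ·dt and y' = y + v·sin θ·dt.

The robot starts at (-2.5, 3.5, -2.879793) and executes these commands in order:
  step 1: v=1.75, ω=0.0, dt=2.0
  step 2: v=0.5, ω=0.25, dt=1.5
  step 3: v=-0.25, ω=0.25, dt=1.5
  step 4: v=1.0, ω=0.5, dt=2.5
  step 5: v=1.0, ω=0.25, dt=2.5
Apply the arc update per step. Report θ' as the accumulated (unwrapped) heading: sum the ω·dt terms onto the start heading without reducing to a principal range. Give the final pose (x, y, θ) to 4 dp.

step 1: θ'=-2.8798 (straight) → pose (-5.8807, 2.5941, -2.8798)
step 2: θ'=-2.5048 (R=2.0000) → pose (-6.5524, 2.2703, -2.5048)
step 3: θ'=-2.1298 (R=-1.0000) → pose (-6.2992, 2.5440, -2.1298)
step 4: θ'=-0.8798 (R=2.0000) → pose (-6.1448, 0.2087, -0.8798)
step 5: θ'=-0.2548 (R=4.0000) → pose (-4.0706, -1.1130, -0.2548)

(-4.0706, -1.1130, -0.2548)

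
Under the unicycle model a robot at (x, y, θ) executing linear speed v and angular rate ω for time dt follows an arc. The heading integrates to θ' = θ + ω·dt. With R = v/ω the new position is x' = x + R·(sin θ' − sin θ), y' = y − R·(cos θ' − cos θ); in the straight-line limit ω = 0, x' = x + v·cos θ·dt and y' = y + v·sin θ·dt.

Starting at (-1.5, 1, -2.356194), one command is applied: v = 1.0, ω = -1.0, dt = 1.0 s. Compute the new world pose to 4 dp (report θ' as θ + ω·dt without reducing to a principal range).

θ' = -2.3562 + -1.0·1.0 = -3.3562
R = v/ω = 1.0/-1.0 = -1.0000
x' = -1.5 + -1.0000·(sin -3.3562 − sin -2.3562) = -2.4201
y' = 1 − -1.0000·(cos -3.3562 − cos -2.3562) = 0.7300

(-2.4201, 0.7300, -3.3562)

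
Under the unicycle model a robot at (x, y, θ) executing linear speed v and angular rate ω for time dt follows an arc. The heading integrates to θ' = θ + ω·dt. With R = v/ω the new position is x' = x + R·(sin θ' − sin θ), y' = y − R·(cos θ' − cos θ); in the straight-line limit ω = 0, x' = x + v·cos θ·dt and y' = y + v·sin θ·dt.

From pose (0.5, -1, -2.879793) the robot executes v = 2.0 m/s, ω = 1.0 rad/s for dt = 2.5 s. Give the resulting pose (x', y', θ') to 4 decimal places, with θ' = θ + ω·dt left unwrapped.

(0.2762, -4.7893, -0.3798)

θ' = -2.8798 + 1.0·2.5 = -0.3798
R = v/ω = 2.0/1.0 = 2.0000
x' = 0.5 + 2.0000·(sin -0.3798 − sin -2.8798) = 0.2762
y' = -1 − 2.0000·(cos -0.3798 − cos -2.8798) = -4.7893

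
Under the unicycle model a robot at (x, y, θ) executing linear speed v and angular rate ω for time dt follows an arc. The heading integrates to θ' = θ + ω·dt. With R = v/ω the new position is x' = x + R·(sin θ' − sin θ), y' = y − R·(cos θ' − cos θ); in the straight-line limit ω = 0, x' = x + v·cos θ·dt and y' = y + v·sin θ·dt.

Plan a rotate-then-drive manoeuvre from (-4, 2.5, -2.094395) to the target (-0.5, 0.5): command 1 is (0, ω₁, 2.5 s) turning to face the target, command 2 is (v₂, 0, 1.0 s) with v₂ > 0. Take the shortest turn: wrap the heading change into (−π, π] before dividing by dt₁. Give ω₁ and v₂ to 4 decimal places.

ω₁ = 0.6301, v₂ = 4.0311

heading to target = atan2(0.5−2.5, -0.5−-4) = -0.5191
Δθ = wrap(-0.5191 − -2.0944) = 1.5752; ω₁ = Δθ/dt₁ = 0.6301
distance = √((-0.5−-4)² + (0.5−2.5)²) = 4.0311; v₂ = distance/dt₂ = 4.0311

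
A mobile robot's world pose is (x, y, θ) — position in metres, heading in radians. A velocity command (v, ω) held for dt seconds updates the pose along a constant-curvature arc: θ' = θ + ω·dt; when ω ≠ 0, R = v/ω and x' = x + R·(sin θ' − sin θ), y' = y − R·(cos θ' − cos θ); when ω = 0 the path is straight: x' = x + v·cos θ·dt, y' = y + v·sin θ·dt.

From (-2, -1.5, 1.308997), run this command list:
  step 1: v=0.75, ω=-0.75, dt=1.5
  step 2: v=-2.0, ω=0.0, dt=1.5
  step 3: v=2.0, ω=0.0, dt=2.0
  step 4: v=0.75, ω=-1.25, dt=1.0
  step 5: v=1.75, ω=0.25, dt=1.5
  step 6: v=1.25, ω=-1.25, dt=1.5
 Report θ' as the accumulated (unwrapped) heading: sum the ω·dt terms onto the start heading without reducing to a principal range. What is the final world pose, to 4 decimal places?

(1.9738, -4.5108, -2.5660)

step 1: θ'=0.1840 (R=-1.0000) → pose (-1.2170, -0.7757, 0.1840)
step 2: θ'=0.1840 (straight) → pose (-4.1664, -1.3246, 0.1840)
step 3: θ'=0.1840 (straight) → pose (-0.2339, -0.5927, 0.1840)
step 4: θ'=-1.0660 (R=-0.6000) → pose (0.4010, -0.8924, -1.0660)
step 5: θ'=-0.6910 (R=7.0000) → pose (2.0668, -2.9013, -0.6910)
step 6: θ'=-2.5660 (R=-1.0000) → pose (1.9738, -4.5108, -2.5660)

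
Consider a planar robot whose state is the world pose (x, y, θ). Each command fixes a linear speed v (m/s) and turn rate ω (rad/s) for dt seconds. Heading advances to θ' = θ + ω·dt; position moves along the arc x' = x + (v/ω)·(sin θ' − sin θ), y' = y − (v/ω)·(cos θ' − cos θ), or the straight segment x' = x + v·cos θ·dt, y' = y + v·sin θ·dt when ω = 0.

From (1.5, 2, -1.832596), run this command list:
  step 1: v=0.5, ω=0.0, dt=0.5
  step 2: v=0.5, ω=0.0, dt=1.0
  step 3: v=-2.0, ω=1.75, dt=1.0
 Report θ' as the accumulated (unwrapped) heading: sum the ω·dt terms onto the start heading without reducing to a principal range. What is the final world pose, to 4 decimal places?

step 1: θ'=-1.8326 (straight) → pose (1.4353, 1.7585, -1.8326)
step 2: θ'=-1.8326 (straight) → pose (1.3059, 1.2756, -1.8326)
step 3: θ'=-0.0826 (R=-1.1429) → pose (0.2963, 2.7103, -0.0826)

(0.2963, 2.7103, -0.0826)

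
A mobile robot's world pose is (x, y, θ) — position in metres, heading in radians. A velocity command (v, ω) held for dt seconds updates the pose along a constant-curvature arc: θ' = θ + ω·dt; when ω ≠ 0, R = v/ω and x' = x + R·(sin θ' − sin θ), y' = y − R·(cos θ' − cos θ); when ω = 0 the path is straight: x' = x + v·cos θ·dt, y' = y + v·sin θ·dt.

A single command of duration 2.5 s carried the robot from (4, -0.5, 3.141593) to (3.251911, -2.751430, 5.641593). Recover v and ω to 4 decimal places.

Δθ = 5.641593 − 3.141593 = 2.500000
ω = Δθ/dt = 2.500000/2.5 = 1.0000
R = −Δy/(cos θ' − cos θ) = 1.2500
v = R·ω = 1.2500·1.0000 = 1.2500

v = 1.2500, ω = 1.0000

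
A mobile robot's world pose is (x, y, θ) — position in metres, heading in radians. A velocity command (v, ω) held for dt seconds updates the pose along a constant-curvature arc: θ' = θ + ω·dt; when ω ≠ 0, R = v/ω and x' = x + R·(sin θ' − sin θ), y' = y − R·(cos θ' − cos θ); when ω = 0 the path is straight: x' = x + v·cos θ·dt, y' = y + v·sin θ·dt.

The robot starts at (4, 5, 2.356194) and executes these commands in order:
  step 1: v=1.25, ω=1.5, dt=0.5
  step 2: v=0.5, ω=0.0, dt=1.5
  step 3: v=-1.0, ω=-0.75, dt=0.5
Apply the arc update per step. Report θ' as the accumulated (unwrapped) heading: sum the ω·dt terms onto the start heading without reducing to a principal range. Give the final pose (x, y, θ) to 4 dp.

(3.1755, 5.1602, 2.7312)

step 1: θ'=3.1062 (R=0.8333) → pose (3.4402, 5.2436, 3.1062)
step 2: θ'=3.1062 (straight) → pose (2.6907, 5.2701, 3.1062)
step 3: θ'=2.7312 (R=1.3333) → pose (3.1755, 5.1602, 2.7312)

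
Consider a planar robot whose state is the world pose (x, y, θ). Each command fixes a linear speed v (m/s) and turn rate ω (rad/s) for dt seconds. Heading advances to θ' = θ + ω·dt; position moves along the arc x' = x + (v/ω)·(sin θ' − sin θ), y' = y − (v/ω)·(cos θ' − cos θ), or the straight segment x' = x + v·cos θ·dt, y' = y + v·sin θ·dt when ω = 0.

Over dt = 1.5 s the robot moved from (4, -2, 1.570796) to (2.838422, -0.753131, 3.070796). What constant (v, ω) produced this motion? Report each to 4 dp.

Δθ = 3.070796 − 1.570796 = 1.500000
ω = Δθ/dt = 1.500000/1.5 = 1.0000
R = −Δy/(cos θ' − cos θ) = 1.2500
v = R·ω = 1.2500·1.0000 = 1.2500

v = 1.2500, ω = 1.0000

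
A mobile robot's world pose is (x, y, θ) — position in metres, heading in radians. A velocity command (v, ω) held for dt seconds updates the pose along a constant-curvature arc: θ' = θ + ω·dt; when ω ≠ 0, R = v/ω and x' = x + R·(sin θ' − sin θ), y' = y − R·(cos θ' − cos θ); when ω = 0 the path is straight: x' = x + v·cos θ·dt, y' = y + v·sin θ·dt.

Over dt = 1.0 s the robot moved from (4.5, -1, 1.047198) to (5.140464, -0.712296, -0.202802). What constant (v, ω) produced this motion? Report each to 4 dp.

v = 0.7500, ω = -1.2500

Δθ = -0.202802 − 1.047198 = -1.250000
ω = Δθ/dt = -1.250000/1.0 = -1.2500
R = Δx/(sin θ' − sin θ) = -0.6000
v = R·ω = -0.6000·-1.2500 = 0.7500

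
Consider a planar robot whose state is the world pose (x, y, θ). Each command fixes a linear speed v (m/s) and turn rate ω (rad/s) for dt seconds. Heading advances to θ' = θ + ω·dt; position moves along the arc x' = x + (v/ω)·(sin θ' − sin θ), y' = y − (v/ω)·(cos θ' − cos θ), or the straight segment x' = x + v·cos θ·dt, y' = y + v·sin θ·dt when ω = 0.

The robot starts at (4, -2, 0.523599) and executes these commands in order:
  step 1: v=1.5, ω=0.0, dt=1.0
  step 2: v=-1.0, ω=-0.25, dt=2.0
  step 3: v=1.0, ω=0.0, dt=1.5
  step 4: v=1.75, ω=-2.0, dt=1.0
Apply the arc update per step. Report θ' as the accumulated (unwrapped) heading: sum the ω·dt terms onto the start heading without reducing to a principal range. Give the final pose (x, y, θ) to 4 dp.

step 1: θ'=0.5236 (straight) → pose (5.2990, -1.2500, 0.5236)
step 2: θ'=0.0236 (R=4.0000) → pose (3.3934, -1.7848, 0.0236)
step 3: θ'=0.0236 (straight) → pose (4.8930, -1.7494, 0.0236)
step 4: θ'=-1.9764 (R=-0.8750) → pose (5.7177, -2.9694, -1.9764)

(5.7177, -2.9694, -1.9764)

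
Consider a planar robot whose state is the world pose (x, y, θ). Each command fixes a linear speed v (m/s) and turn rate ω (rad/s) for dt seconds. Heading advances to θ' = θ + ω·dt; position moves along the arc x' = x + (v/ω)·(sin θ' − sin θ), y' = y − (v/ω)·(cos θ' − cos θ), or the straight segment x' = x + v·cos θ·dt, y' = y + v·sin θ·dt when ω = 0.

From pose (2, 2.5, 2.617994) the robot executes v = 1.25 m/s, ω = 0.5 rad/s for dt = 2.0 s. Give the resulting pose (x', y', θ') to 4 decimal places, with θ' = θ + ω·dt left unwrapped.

(-0.3965, 2.5566, 3.6180)

θ' = 2.6180 + 0.5·2.0 = 3.6180
R = v/ω = 1.25/0.5 = 2.5000
x' = 2 + 2.5000·(sin 3.6180 − sin 2.6180) = -0.3965
y' = 2.5 − 2.5000·(cos 3.6180 − cos 2.6180) = 2.5566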